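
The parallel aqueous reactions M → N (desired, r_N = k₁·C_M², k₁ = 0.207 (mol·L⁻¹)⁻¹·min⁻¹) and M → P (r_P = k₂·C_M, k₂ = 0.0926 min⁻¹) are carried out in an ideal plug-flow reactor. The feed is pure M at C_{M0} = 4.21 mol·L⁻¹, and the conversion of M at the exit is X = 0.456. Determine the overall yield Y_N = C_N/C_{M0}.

C_M = C_{M0}(1−X) = 2.290 mol·L⁻¹.
Along a PFR/batch, dC_P/dC_M = −r_P/(r_N+r_P) = −k₂/(k₂+k₁·C_M).
Integrating from C_{M0} to C_M: C_P = (0.0926/0.207)·ln[(0.0926+0.207·4.21)/(0.0926+0.207·2.29)] = 0.4473·ln(0.9641/0.5667) = 0.2377 mol·L⁻¹.
Then C_N = (C_{M0}−C_M) − C_P = 1.920 − 0.2377 = 1.682 mol·L⁻¹.
Y_N = C_N/C_{M0} = 1.682/4.21 = 0.400.

0.400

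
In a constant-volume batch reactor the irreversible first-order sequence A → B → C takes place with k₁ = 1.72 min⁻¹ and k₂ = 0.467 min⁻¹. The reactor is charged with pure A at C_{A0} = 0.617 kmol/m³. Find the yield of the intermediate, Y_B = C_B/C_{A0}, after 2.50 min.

0.408

Solving the coupled first-order balances gives C_B(t) = [k₁/(k₂−k₁)]·C_{A0}·(e^(−k₁t) − e^(−k₂t)).
e^(−k₁t) = e^(−1.72×2.50) = e^(−4.300) = 0.01357; e^(−k₂t) = e^(−1.167) = 0.3111.
C_B = 1.72×0.617/(0.467−1.72) × (0.01357−0.3111) = (-0.8470)×(-0.2976) = 0.2520 kmol/m³.
Y_B = C_B/C_{A0} = 0.2520/0.617 = 0.408.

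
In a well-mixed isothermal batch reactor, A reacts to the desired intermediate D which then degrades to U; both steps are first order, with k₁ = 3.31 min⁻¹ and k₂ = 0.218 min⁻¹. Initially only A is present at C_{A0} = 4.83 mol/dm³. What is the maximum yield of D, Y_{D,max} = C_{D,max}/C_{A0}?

0.825

For a first-order series the maximum intermediate yield is C_{D,max}/C_{A0} = (k₁/k₂)^[k₂/(k₂−k₁)].
= (3.31/0.218)^(0.218/(0.218−3.31)) = (15.18)^(-0.07050) = 0.8255.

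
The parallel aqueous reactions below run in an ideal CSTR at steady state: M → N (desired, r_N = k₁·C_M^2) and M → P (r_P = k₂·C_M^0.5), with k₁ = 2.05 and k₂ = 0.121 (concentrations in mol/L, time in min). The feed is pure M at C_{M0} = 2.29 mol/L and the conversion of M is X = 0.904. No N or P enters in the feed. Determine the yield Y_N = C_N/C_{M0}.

Exit C_M = C_{M0}(1−X) = 2.29×0.0960 = 0.2198 mol/L.
In a CSTR the entire volume is at exit conditions, so r_N = 2.05×0.2198^2 = 0.09908 and r_P = 0.121×0.2198^0.5 = 0.05673.
Fraction of consumed M going to N: r_N/(r_N+r_P) = 0.6359.
C_N = 0.6359·C_{M0}·X = 0.6359×2.29×0.904 = 1.32 mol/L; Y_N = C_N/C_{M0} = 0.575.

0.575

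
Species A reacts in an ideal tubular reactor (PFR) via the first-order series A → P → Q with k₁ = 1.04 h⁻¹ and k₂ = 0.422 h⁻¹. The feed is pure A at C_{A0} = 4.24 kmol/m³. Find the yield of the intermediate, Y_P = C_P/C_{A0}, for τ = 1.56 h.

0.539

The intermediate concentration in a first-order A→B→C sequence is C_P = k₁C_{A0}(e^(−k₁τ) − e^(−k₂τ))/(k₂−k₁).
e^(−k₁τ) = e^(−1.04×1.56) = e^(−1.622) = 0.1974; e^(−k₂τ) = e^(−0.6583) = 0.5177.
C_P = 1.04×4.24/(0.422−1.04) × (0.1974−0.5177) = (-7.135)×(-0.3203) = 2.285 kmol/m³.
Y_P = C_P/C_{A0} = 2.285/4.24 = 0.539.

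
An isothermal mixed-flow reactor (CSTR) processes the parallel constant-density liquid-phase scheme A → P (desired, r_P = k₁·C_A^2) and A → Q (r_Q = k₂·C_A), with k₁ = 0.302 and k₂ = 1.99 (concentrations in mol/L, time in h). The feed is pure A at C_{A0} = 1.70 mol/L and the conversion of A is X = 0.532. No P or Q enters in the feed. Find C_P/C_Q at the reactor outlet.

0.121

Exit C_A = C_{A0}(1−X) = 1.70×0.468 = 0.7956 mol/L.
Rates in a CSTR are evaluated at the outlet concentration: r_P = 0.302×0.7956^2 = 0.1912, r_Q = 1.99×0.7956 = 1.583.
Overall selectivity = C_P/C_Q = r_Pτ/(r_Qτ) = r_P/r_Q = 0.121.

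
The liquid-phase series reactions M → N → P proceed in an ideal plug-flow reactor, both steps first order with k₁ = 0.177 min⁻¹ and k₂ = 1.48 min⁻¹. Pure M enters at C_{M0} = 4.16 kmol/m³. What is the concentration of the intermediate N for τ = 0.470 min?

Solving the coupled first-order balances gives C_N(τ) = [k₁/(k₂−k₁)]·C_{M0}·(e^(−k₁τ) − e^(−k₂τ)).
e^(−k₁τ) = e^(−0.177×0.470) = e^(−0.08319) = 0.9202; e^(−k₂τ) = e^(−0.6956) = 0.4988.
C_N = 0.177×4.16/(1.48−0.177) × (0.9202−0.4988) = 0.5651×0.4214 = 0.2381 kmol/m³.

0.238 kmol/m³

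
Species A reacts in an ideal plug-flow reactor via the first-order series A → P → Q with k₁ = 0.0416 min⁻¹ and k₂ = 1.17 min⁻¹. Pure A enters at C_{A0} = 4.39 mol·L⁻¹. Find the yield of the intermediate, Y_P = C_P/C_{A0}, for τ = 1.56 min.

The intermediate concentration in a first-order A→B→C sequence is C_P = k₁C_{A0}(e^(−k₁τ) − e^(−k₂τ))/(k₂−k₁).
e^(−k₁τ) = e^(−0.0416×1.56) = e^(−0.06490) = 0.9372; e^(−k₂τ) = e^(−1.825) = 0.1612.
C_P = 0.0416×4.39/(1.17−0.0416) × (0.9372−0.1612) = 0.1618×0.7760 = 0.1256 mol·L⁻¹.
Y_P = C_P/C_{A0} = 0.1256/4.39 = 0.0286.

0.0286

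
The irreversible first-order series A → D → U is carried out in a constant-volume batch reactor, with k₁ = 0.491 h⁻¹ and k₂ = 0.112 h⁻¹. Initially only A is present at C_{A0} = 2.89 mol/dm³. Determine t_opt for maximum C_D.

3.90 h

For first-order series the maximum of C_D occurs at t_opt = ln(k₂/k₁)/(k₂−k₁).
= ln(0.112/0.491)/(0.112−0.491) = ln(0.2281)/-0.3790 = -1.478/-0.3790 = 3.90 h.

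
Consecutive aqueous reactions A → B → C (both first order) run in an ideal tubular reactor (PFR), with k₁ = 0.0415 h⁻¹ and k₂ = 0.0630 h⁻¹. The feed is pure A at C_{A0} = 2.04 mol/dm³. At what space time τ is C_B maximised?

Setting dC_B/dτ = 0 gives τ_opt = ln(k₂/k₁)/(k₂−k₁).
= ln(0.0630/0.0415)/(0.0630−0.0415) = ln(1.518)/0.02150 = 0.4174/0.02150 = 19.4 h.

19.4 h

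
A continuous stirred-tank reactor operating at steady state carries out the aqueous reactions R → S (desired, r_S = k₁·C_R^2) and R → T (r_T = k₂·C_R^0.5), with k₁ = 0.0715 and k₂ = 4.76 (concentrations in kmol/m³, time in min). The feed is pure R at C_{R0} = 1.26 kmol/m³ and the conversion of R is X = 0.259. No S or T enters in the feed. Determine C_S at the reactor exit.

Exit C_R = C_{R0}(1−X) = 1.26×0.741 = 0.9337 kmol/m³.
A CSTR operates uniformly at the exit composition, giving r_S = 0.06233 and r_T = 4.599 (each k·C_R^n at C_R = 0.9337).
Fraction of consumed R going to S: r_S/(r_S+r_T) = 0.01337.
C_S = 0.01337·C_{R0}·X = 0.01337×1.26×0.259 = 0.00436 kmol/m³.

0.00436 kmol/m³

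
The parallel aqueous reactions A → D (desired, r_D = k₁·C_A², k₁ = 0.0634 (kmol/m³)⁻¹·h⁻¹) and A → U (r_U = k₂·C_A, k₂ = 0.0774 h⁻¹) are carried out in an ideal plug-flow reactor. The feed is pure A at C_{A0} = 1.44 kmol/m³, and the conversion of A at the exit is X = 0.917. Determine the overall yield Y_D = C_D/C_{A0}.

C_A = C_{A0}(1−X) = 0.1195 kmol/m³.
Along a PFR/batch, dC_U/dC_A = −r_U/(r_D+r_U) = −k₂/(k₂+k₁·C_A).
Integrating from C_{A0} to C_A: C_U = (0.0774/0.0634)·ln[(0.0774+0.0634·1.44)/(0.0774+0.0634·0.120)] = 1.221·ln(0.1687/0.08498) = 0.8371 kmol/m³.
Then C_D = (C_{A0}−C_A) − C_U = 1.320 − 0.8371 = 0.4834 kmol/m³.
Y_D = C_D/C_{A0} = 0.4834/1.44 = 0.336.

0.336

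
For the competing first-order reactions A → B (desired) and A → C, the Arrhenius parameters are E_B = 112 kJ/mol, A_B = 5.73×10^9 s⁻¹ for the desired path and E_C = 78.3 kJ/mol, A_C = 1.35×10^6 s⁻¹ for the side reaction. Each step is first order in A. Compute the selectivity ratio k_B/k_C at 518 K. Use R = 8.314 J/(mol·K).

1.70

With equal orders, S_{B/C} = k_B/k_C = (A_B/A_C)·exp[(E_C−E_B)/(RT)].
(E_C−E_B)/(RT) = (78.3−112)×10³/(8.314×518) = -33700/4307 = -7.825.
k_B/k_C = (5.73×10^9/1.35×10^6)·exp(-7.825) = 4244 × 3.996×10^-4 = 1.70.
Since E_B > E_C, raising the temperature improves selectivity toward B.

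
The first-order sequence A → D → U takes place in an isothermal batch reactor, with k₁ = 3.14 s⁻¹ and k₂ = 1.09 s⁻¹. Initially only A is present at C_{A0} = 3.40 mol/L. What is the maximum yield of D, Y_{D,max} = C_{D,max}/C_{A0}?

Evaluating C_D at t_opt = ln(k₂/k₁)/(k₂−k₁) gives C_{D,max}/C_{A0} = (k₁/k₂)^[k₂/(k₂−k₁)].
= (3.14/1.09)^(1.09/(1.09−3.14)) = (2.881)^(-0.5317) = 0.5697.

0.570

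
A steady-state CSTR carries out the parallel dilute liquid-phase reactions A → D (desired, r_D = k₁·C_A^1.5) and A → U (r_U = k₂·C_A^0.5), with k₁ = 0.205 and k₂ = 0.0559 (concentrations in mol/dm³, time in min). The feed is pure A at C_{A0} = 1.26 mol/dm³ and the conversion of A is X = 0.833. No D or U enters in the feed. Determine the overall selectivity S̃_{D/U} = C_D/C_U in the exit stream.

Exit C_A = C_{A0}(1−X) = 1.26×0.167 = 0.2104 mol/dm³.
A CSTR operates uniformly at the exit composition, giving r_D = 0.01979 and r_U = 0.02564 (each k·C_A^n at C_A = 0.2104).
Overall selectivity = C_D/C_U = r_Dτ/(r_Uτ) = r_D/r_U = 0.772.

0.772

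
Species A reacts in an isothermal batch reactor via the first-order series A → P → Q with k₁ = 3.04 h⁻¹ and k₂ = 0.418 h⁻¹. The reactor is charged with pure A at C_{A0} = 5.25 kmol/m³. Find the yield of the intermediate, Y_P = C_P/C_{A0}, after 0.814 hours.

0.727

For first-order series with pure A initially, C_P(t) = k₁C_{A0}/(k₂−k₁)·(e^(−k₁t) − e^(−k₂t)).
e^(−k₁t) = e^(−3.04×0.814) = e^(−2.475) = 0.08420; e^(−k₂t) = e^(−0.3403) = 0.7116.
C_P = 3.04×5.25/(0.418−3.04) × (0.08420−0.7116) = (-6.087)×(-0.6274) = 3.819 kmol/m³.
Y_P = C_P/C_{A0} = 3.819/5.25 = 0.727.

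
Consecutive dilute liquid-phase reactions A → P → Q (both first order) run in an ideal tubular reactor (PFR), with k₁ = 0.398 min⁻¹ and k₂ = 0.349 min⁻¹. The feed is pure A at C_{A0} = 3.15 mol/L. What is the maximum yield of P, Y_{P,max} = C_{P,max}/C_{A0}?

0.392

Evaluating C_P at τ_opt = ln(k₂/k₁)/(k₂−k₁) gives C_{P,max}/C_{A0} = (k₁/k₂)^[k₂/(k₂−k₁)].
= (0.398/0.349)^(0.349/(0.349−0.398)) = (1.140)^(-7.122) = 0.3923.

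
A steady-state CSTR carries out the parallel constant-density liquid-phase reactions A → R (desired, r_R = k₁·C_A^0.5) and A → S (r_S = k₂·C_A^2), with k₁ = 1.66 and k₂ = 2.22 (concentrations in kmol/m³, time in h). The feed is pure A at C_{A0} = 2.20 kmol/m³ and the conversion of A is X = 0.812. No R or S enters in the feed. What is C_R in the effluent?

Exit C_A = C_{A0}(1−X) = 2.20×0.188 = 0.4136 kmol/m³.
Rates in a CSTR are evaluated at the outlet concentration: r_R = 1.66×0.4136^0.5 = 1.068, r_S = 2.22×0.4136^2 = 0.3798.
Fraction of consumed A going to R: r_R/(r_R+r_S) = 0.7376.
C_R = 0.7376·C_{A0}·X = 0.7376×2.20×0.812 = 1.32 kmol/m³.

1.32 kmol/m³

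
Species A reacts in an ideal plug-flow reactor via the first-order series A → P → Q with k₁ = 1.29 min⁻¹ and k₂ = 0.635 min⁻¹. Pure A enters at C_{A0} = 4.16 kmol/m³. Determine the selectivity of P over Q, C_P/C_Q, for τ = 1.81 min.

For first-order series with pure A initially, C_P(τ) = k₁C_{A0}/(k₂−k₁)·(e^(−k₁τ) − e^(−k₂τ)).
e^(−k₁τ) = e^(−1.29×1.81) = e^(−2.335) = 0.09682; e^(−k₂τ) = e^(−1.149) = 0.3168.
C_P = 1.29×4.16/(0.635−1.29) × (0.09682−0.3168) = (-8.193)×(-0.2200) = 1.803 kmol/m³.
C_A = C_{A0}e^(−k₁τ) = 0.4028 kmol/m³, so C_Q = C_{A0}−C_A−C_P = 1.955 kmol/m³; C_P/C_Q = 0.922.

0.922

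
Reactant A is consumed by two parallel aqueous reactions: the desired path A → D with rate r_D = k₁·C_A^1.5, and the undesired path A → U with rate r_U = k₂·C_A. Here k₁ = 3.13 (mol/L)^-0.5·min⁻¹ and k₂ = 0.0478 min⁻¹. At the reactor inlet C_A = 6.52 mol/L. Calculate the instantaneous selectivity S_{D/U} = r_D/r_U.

167

S_{D/U} = r_D/r_U = (k₁·C_A^1.5)/(k₂·C_A) = (k₁/k₂)·C_A^0.5.
= (3.13×6.520^1.5) / (0.0478×6.520) = 52.11/0.3117 = 167.
Since the desired path is higher order in A, keeping C_A high (PFR or concentrated feed) favours D.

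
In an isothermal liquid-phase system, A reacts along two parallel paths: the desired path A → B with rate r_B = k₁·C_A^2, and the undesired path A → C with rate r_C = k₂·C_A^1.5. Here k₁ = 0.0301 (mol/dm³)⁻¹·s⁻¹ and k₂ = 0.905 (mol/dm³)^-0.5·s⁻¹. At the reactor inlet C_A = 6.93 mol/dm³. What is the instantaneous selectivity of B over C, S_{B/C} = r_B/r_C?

S_{B/C} = r_B/r_C = (k₁·C_A^2)/(k₂·C_A^1.5) = (k₁/k₂)·C_A^0.5.
= (0.0301×6.930^2) / (0.905×6.930^1.5) = 1.446/16.51 = 0.0876.
Since the desired path is higher order in A, keeping C_A high (PFR or concentrated feed) favours B.

0.0876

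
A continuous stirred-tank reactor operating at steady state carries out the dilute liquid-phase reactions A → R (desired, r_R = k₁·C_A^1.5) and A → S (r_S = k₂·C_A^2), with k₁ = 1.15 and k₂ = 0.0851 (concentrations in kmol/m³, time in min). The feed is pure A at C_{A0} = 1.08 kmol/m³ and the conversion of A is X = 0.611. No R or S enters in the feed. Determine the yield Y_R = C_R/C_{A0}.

0.583

Exit C_A = C_{A0}(1−X) = 1.08×0.389 = 0.4201 kmol/m³.
In a CSTR the entire volume is at exit conditions, so r_R = 1.15×0.4201^1.5 = 0.3132 and r_S = 0.0851×0.4201^2 = 0.01502.
Fraction of consumed A going to R: r_R/(r_R+r_S) = 0.9542.
C_R = 0.9542·C_{A0}·X = 0.9542×1.08×0.611 = 0.630 kmol/m³; Y_R = C_R/C_{A0} = 0.583.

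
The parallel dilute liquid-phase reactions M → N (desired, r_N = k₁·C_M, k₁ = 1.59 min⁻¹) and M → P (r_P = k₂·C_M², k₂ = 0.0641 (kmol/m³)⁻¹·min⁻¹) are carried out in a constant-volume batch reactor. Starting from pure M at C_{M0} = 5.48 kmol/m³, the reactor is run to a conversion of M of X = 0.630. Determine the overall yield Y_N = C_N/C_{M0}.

C_M = C_{M0}(1−X) = 2.028 kmol/m³.
Along a PFR/batch, dC_N/dC_M = −r_N/(r_N+r_P) = −k₁/(k₁+k₂·C_M).
Integrating from C_{M0} to C_M: C_N = (1.59/0.0641)·ln[(1.59+0.0641·5.48)/(1.59+0.0641·2.03)] = 24.80·ln(1.941/1.720) = 3.002 kmol/m³.
Y_N = C_N/C_{M0} = 3.002/5.48 = 0.548.

0.548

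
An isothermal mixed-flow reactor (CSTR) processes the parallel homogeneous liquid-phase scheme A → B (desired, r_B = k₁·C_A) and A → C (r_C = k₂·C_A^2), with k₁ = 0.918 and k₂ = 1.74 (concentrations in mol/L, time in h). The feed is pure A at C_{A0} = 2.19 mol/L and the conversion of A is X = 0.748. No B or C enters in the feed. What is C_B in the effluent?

0.801 mol/L

Exit C_A = C_{A0}(1−X) = 2.19×0.252 = 0.5519 mol/L.
A CSTR operates uniformly at the exit composition, giving r_B = 0.5066 and r_C = 0.5300 (each k·C_A^n at C_A = 0.5519).
Fraction of consumed A going to B: r_B/(r_B+r_C) = 0.4887.
C_B = 0.4887·C_{A0}·X = 0.4887×2.19×0.748 = 0.801 mol/L.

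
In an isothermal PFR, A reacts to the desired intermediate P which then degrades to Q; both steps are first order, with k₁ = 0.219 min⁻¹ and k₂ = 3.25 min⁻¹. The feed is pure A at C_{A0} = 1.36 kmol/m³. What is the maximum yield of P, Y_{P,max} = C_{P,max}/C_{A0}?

0.0555

For a first-order series the maximum intermediate yield is C_{P,max}/C_{A0} = (k₁/k₂)^[k₂/(k₂−k₁)].
= (0.219/3.25)^(3.25/(3.25−0.219)) = (0.06738)^(1.072) = 0.05545.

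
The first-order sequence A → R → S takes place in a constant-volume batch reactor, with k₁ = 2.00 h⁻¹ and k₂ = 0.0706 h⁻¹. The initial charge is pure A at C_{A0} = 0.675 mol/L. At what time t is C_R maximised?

Setting dC_R/dt = 0 gives t_opt = ln(k₂/k₁)/(k₂−k₁).
= ln(0.0706/2.00)/(0.0706−2.00) = ln(0.03530)/-1.929 = -3.344/-1.929 = 1.73 h.

1.73 h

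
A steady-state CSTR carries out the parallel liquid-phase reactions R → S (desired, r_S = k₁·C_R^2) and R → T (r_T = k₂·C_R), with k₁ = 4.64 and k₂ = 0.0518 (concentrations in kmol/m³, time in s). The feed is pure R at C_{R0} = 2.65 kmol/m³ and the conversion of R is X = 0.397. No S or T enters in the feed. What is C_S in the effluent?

1.04 kmol/m³

Exit C_R = C_{R0}(1−X) = 2.65×0.603 = 1.598 kmol/m³.
Rates in a CSTR are evaluated at the outlet concentration: r_S = 4.64×1.598^2 = 11.85, r_T = 0.0518×1.598 = 0.08277.
Fraction of consumed R going to S: r_S/(r_S+r_T) = 0.9931.
C_S = 0.9931·C_{R0}·X = 0.9931×2.65×0.397 = 1.04 kmol/m³.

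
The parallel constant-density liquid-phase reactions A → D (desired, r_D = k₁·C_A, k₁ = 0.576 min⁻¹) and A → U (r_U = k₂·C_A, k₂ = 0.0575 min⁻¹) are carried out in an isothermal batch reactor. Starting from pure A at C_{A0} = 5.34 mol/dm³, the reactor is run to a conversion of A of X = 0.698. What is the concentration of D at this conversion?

C_A = C_{A0}(1−X) = 1.613 mol/dm³.
Both paths are first order in A, so the instantaneous fraction to D is constant: dC_D/d(−C_A) = k₁/(k₁+k₂) = 0.9092.
C_D = 0.9092·(C_{A0}−C_A) = 0.9092×3.727 = 3.39 mol/dm³.

3.39 mol/dm³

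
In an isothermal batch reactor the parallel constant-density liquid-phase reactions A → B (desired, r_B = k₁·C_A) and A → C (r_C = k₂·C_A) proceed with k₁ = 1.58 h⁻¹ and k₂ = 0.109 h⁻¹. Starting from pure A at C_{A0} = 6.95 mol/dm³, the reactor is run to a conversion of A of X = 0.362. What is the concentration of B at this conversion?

2.35 mol/dm³

C_A = C_{A0}(1−X) = 4.434 mol/dm³.
Both paths are first order in A, so the instantaneous fraction to B is constant: dC_B/d(−C_A) = k₁/(k₁+k₂) = 0.9355.
C_B = 0.9355·(C_{A0}−C_A) = 0.9355×2.516 = 2.35 mol/dm³.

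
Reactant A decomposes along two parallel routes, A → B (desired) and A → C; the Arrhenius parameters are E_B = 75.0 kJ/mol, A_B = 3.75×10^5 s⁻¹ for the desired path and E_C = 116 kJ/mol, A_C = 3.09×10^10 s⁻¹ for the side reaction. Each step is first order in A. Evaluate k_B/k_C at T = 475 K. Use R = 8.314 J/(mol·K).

Since both paths have the same order in A, the concentration cancels and S_{B/C} = k_B/k_C = (A_B/A_C)·exp[(E_C−E_B)/(RT)].
(E_C−E_B)/(RT) = (116−75.0)×10³/(8.314×475) = 41000/3949 = 10.38.
k_B/k_C = (3.75×10^5/3.09×10^10)·exp(10.38) = 1.214×10^-5 × 32273 = 0.392.
Since E_B < E_C, lowering the temperature improves selectivity toward B.

0.392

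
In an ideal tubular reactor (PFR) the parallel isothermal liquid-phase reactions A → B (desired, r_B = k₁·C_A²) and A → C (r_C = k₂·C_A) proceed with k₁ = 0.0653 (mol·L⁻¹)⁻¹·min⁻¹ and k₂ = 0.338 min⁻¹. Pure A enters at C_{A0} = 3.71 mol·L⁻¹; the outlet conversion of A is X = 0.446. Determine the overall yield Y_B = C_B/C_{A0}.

0.159

C_A = C_{A0}(1−X) = 2.055 mol·L⁻¹.
Along a PFR/batch, dC_C/dC_A = −r_C/(r_B+r_C) = −k₂/(k₂+k₁·C_A).
Integrating from C_{A0} to C_A: C_C = (0.338/0.0653)·ln[(0.338+0.0653·3.71)/(0.338+0.0653·2.06)] = 5.176·ln(0.5803/0.4722) = 1.067 mol·L⁻¹.
Then C_B = (C_{A0}−C_A) − C_C = 1.655 − 1.067 = 0.5881 mol·L⁻¹.
Y_B = C_B/C_{A0} = 0.5881/3.71 = 0.159.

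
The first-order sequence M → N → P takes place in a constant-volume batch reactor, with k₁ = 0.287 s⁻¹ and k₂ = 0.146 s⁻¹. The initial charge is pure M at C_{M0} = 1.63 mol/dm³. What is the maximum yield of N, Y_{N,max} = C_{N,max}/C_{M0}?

0.497

For a first-order series the maximum intermediate yield is C_{N,max}/C_{M0} = (k₁/k₂)^[k₂/(k₂−k₁)].
= (0.287/0.146)^(0.146/(0.146−0.287)) = (1.966)^(-1.035) = 0.4967.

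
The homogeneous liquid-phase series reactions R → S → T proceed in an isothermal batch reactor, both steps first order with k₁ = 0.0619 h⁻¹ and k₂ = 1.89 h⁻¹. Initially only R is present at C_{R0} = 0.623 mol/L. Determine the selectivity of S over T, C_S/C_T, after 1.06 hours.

0.746

Solving the coupled first-order balances gives C_S(t) = [k₁/(k₂−k₁)]·C_{R0}·(e^(−k₁t) − e^(−k₂t)).
e^(−k₁t) = e^(−0.0619×1.06) = e^(−0.06561) = 0.9365; e^(−k₂t) = e^(−2.003) = 0.1349.
C_S = 0.0619×0.623/(1.89−0.0619) × (0.9365−0.1349) = 0.02109×0.8016 = 0.01691 mol/L.
C_R = C_{R0}e^(−k₁t) = 0.5834 mol/L, so C_T = C_{R0}−C_R−C_S = 0.02266 mol/L; C_S/C_T = 0.746.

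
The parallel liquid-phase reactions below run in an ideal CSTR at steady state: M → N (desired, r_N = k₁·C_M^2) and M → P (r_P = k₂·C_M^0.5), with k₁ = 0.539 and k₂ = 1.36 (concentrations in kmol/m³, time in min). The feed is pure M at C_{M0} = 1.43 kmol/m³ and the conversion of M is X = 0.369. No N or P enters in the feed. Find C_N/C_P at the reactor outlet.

Exit C_M = C_{M0}(1−X) = 1.43×0.631 = 0.9023 kmol/m³.
A CSTR operates uniformly at the exit composition, giving r_N = 0.4389 and r_P = 1.292 (each k·C_M^n at C_M = 0.9023).
Overall selectivity = C_N/C_P = r_Nτ/(r_Pτ) = r_N/r_P = 0.340.

0.340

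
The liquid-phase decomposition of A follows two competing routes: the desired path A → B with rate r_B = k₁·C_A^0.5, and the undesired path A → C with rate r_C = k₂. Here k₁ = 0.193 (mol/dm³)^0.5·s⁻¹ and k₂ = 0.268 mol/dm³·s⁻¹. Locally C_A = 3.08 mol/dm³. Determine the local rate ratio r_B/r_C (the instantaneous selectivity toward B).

1.26

S_{B/C} = r_B/r_C = (k₁·C_A^0.5)/(k₂) = (k₁/k₂)·C_A^0.5.
= (0.193×3.080^0.5) / (0.268) = 0.3387/0.2680 = 1.26.
Since the desired path is higher order in A, keeping C_A high (PFR or concentrated feed) favours B.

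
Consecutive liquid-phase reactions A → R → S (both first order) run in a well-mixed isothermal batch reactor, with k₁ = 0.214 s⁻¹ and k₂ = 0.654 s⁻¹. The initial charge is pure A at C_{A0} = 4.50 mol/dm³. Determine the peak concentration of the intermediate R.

For a first-order series the maximum intermediate yield is C_{R,max}/C_{A0} = (k₁/k₂)^[k₂/(k₂−k₁)].
= (0.214/0.654)^(0.654/(0.654−0.214)) = (0.3272)^(1.486) = 0.1901.
C_{R,max} = 0.1901×4.50 = 0.855 mol/dm³.

0.855 mol/dm³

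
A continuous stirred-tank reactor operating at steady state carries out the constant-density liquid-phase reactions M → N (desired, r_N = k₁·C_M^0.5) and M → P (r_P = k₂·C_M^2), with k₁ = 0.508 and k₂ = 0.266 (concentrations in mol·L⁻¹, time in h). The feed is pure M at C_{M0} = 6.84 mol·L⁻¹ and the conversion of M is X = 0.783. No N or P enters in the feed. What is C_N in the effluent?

2.75 mol·L⁻¹

Exit C_M = C_{M0}(1−X) = 6.84×0.217 = 1.484 mol·L⁻¹.
Rates in a CSTR are evaluated at the outlet concentration: r_N = 0.508×1.484^0.5 = 0.6189, r_P = 0.266×1.484^2 = 0.5860.
Fraction of consumed M going to N: r_N/(r_N+r_P) = 0.5136.
C_N = 0.5136·C_{M0}·X = 0.5136×6.84×0.783 = 2.75 mol·L⁻¹.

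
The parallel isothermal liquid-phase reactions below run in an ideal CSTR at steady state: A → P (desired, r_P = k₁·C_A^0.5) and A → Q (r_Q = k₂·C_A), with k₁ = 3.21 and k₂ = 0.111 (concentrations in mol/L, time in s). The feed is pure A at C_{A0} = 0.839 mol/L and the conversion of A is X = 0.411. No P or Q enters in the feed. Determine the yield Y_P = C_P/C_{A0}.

0.401

Exit C_A = C_{A0}(1−X) = 0.839×0.589 = 0.4942 mol/L.
Rates in a CSTR are evaluated at the outlet concentration: r_P = 3.21×0.4942^0.5 = 2.257, r_Q = 0.111×0.4942 = 0.05485.
Fraction of consumed A going to P: r_P/(r_P+r_Q) = 0.9763.
C_P = 0.9763·C_{A0}·X = 0.9763×0.839×0.411 = 0.337 mol/L; Y_P = C_P/C_{A0} = 0.401.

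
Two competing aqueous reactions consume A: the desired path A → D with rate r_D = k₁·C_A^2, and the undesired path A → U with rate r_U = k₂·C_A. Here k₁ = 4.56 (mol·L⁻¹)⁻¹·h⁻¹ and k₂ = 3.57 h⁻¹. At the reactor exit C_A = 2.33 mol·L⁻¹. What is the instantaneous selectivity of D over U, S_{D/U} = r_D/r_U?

S_{D/U} = r_D/r_U = (k₁·C_A^2)/(k₂·C_A) = (k₁/k₂)·C_A.
= (4.56×2.330^2) / (3.57×2.330) = 24.76/8.318 = 2.98.

2.98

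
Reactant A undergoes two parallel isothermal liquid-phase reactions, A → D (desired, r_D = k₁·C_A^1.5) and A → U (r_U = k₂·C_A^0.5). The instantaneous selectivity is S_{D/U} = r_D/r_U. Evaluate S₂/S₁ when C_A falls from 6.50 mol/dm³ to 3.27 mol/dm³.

S_{D/U} = (k₁/k₂)·C_A, so S₂/S₁ = (C_{A,2}/C_{A,1}).
= 3.27/6.50 = 0.503.
Selectivity toward D falls as C_A falls — high-concentration operation is favoured.

0.503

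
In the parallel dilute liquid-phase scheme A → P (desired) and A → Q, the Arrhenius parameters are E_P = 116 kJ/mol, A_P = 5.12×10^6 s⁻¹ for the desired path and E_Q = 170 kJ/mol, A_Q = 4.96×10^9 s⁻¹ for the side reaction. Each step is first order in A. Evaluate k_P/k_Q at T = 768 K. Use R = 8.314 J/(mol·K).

With equal orders, S_{P/Q} = k_P/k_Q = (A_P/A_Q)·exp[(E_Q−E_P)/(RT)].
(E_Q−E_P)/(RT) = (170−116)×10³/(8.314×768) = 54000/6385 = 8.457.
k_P/k_Q = (5.12×10^6/4.96×10^9)·exp(8.457) = 0.001032 × 4708 = 4.86.
Since E_P < E_Q, lowering the temperature improves selectivity toward P.

4.86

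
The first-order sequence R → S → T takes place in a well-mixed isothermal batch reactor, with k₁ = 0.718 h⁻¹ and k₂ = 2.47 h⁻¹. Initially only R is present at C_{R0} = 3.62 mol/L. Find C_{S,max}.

For a first-order series the maximum intermediate yield is C_{S,max}/C_{R0} = (k₁/k₂)^[k₂/(k₂−k₁)].
= (0.718/2.47)^(2.47/(2.47−0.718)) = (0.2907)^(1.410) = 0.1752.
C_{S,max} = 0.1752×3.62 = 0.634 mol/L.

0.634 mol/L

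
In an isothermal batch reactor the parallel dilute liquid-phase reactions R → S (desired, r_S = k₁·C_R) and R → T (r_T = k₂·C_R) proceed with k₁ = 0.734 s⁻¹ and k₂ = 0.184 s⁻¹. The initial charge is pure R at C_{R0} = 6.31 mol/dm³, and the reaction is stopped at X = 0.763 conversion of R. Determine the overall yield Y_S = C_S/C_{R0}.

0.610

C_R = C_{R0}(1−X) = 1.495 mol/dm³.
Both paths are first order in R, so the instantaneous fraction to S is constant: dC_S/d(−C_R) = k₁/(k₁+k₂) = 0.7996.
C_S = 0.7996·(C_{R0}−C_R) = 0.7996×4.815 = 3.85 mol/dm³.
Y_S = C_S/C_{R0} = 3.850/6.31 = 0.610.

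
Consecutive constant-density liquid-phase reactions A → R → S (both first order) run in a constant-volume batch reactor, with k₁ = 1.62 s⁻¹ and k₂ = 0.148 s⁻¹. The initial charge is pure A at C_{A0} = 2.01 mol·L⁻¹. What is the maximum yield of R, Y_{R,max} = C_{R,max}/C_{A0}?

Evaluating C_R at t_opt = ln(k₂/k₁)/(k₂−k₁) gives C_{R,max}/C_{A0} = (k₁/k₂)^[k₂/(k₂−k₁)].
= (1.62/0.148)^(0.148/(0.148−1.62)) = (10.95)^(-0.1005) = 0.7862.

0.786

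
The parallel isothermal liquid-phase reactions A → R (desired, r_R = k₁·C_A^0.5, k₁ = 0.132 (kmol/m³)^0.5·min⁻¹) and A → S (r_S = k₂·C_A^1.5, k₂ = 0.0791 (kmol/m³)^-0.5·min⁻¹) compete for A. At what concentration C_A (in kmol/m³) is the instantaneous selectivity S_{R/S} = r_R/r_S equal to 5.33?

S_{R/S} = (k₁/k₂)·C_A⁻¹ ⇒ C_A = (S·k₂/k₁)^(-1).
= (5.33×0.0791/0.132)^(-1) = (3.194)^(-1) = 0.313 kmol/m³.

0.313 kmol/m³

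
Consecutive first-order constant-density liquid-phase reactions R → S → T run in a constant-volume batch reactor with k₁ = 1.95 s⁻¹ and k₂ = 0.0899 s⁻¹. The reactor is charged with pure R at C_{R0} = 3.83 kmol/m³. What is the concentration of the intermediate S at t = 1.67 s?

3.30 kmol/m³

The intermediate concentration in a first-order A→B→C sequence is C_S = k₁C_{R0}(e^(−k₁t) − e^(−k₂t))/(k₂−k₁).
e^(−k₁t) = e^(−1.95×1.67) = e^(−3.256) = 0.03852; e^(−k₂t) = e^(−0.1501) = 0.8606.
C_S = 1.95×3.83/(0.0899−1.95) × (0.03852−0.8606) = (-4.015)×(-0.8221) = 3.301 kmol/m³.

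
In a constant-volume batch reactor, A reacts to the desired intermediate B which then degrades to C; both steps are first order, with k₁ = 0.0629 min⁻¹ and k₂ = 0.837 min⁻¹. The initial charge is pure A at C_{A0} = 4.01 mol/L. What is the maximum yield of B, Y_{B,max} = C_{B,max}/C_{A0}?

0.0609

For a first-order series the maximum intermediate yield is C_{B,max}/C_{A0} = (k₁/k₂)^[k₂/(k₂−k₁)].
= (0.0629/0.837)^(0.837/(0.837−0.0629)) = (0.07515)^(1.081) = 0.06090.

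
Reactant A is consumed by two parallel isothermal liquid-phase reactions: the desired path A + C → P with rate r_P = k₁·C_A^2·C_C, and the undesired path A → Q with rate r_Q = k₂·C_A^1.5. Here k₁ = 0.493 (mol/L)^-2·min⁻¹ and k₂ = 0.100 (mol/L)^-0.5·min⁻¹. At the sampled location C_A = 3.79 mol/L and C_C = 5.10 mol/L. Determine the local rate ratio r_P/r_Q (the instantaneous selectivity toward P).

S_{P/Q} = r_P/r_Q = (k₁·C_A^2·C_C)/(k₂·C_A^1.5) = (k₁/k₂)·C_A^0.5·C_C.
= (0.493×3.790^2×5.100) / (0.100×3.790^1.5) = 36.12/0.7378 = 48.9.
Since the desired path is higher order in A, keeping C_A high (PFR or concentrated feed) favours P.

48.9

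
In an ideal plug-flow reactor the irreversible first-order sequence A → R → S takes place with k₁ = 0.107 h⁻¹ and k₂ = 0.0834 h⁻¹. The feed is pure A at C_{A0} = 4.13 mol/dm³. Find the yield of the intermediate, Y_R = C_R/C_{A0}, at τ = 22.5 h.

0.286

For first-order series with pure A initially, C_R(τ) = k₁C_{A0}/(k₂−k₁)·(e^(−k₁τ) − e^(−k₂τ)).
e^(−k₁τ) = e^(−0.107×22.5) = e^(−2.407) = 0.09004; e^(−k₂τ) = e^(−1.877) = 0.1531.
C_R = 0.107×4.13/(0.0834−0.107) × (0.09004−0.1531) = (-18.73)×(-0.06308) = 1.181 mol/dm³.
Y_R = C_R/C_{A0} = 1.181/4.13 = 0.286.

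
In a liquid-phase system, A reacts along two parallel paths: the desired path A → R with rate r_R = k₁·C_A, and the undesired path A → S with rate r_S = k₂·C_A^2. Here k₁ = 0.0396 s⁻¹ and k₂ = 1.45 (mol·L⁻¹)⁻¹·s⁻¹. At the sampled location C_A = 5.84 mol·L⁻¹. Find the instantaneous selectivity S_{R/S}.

S_{R/S} = r_R/r_S = (k₁·C_A)/(k₂·C_A^2) = (k₁/k₂)·C_A⁻¹.
= (0.0396×5.840) / (1.45×5.840^2) = 0.2313/49.45 = 0.00468.
The undesired path is higher order in A, so low C_A (CSTR or dilute feed) favours R.

0.00468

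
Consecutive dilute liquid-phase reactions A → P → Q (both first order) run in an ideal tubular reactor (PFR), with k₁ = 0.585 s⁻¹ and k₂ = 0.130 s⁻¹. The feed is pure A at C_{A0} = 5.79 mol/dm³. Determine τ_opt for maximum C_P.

3.31 s

Setting dC_P/dτ = 0 gives τ_opt = ln(k₂/k₁)/(k₂−k₁).
= ln(0.130/0.585)/(0.130−0.585) = ln(0.2222)/-0.4550 = -1.504/-0.4550 = 3.31 s.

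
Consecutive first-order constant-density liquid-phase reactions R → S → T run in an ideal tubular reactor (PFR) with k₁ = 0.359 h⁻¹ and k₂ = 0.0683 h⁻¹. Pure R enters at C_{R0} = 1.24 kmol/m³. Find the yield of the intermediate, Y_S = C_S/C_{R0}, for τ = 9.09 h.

Solving the coupled first-order balances gives C_S(τ) = [k₁/(k₂−k₁)]·C_{R0}·(e^(−k₁τ) − e^(−k₂τ)).
e^(−k₁τ) = e^(−0.359×9.09) = e^(−3.263) = 0.03826; e^(−k₂τ) = e^(−0.6208) = 0.5375.
C_S = 0.359×1.24/(0.0683−0.359) × (0.03826−0.5375) = (-1.531)×(-0.4992) = 0.7645 kmol/m³.
Y_S = C_S/C_{R0} = 0.7645/1.24 = 0.617.

0.617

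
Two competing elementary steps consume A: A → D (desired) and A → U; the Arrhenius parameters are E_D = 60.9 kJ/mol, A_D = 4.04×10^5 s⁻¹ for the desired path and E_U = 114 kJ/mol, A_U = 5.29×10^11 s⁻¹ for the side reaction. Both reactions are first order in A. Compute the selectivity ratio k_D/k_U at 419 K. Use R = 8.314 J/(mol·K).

With equal orders, S_{D/U} = k_D/k_U = (A_D/A_U)·exp[(E_U−E_D)/(RT)].
(E_U−E_D)/(RT) = (114−60.9)×10³/(8.314×419) = 53100/3484 = 15.24.
k_D/k_U = (4.04×10^5/5.29×10^11)·exp(15.24) = 7.637×10^-7 × 4.168×10^6 = 3.18.
Since E_D < E_U, lowering the temperature improves selectivity toward D.

3.18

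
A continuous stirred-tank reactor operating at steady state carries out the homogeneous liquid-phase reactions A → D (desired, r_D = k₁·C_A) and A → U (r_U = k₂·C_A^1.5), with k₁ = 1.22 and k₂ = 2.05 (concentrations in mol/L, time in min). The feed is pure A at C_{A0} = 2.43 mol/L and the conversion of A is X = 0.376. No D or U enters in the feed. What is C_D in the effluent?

Exit C_A = C_{A0}(1−X) = 2.43×0.624 = 1.516 mol/L.
Rates in a CSTR are evaluated at the outlet concentration: r_D = 1.22×1.516 = 1.850, r_U = 2.05×1.516^1.5 = 3.828.
Fraction of consumed A going to D: r_D/(r_D+r_U) = 0.3258.
C_D = 0.3258·C_{A0}·X = 0.3258×2.43×0.376 = 0.298 mol/L.

0.298 mol/L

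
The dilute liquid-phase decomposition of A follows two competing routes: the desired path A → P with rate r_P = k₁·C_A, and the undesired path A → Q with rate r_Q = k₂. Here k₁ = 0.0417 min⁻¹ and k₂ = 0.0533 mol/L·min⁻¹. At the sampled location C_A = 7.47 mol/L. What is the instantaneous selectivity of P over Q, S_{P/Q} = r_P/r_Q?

S_{P/Q} = r_P/r_Q = (k₁·C_A)/(k₂) = (k₁/k₂)·C_A.
= (0.0417×7.470) / (0.0533) = 0.3115/0.05330 = 5.84.

5.84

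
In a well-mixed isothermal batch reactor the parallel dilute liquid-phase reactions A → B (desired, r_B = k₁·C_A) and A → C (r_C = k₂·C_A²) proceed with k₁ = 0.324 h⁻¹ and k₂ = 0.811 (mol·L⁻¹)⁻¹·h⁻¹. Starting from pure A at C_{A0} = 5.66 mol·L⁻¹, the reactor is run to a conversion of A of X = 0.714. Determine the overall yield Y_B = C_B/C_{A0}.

C_A = C_{A0}(1−X) = 1.619 mol·L⁻¹.
Along a PFR/batch, dC_B/dC_A = −r_B/(r_B+r_C) = −k₁/(k₁+k₂·C_A).
Integrating from C_{A0} to C_A: C_B = (0.324/0.811)·ln[(0.324+0.811·5.66)/(0.324+0.811·1.62)] = 0.3995·ln(4.914/1.637) = 0.4392 mol·L⁻¹.
Y_B = C_B/C_{A0} = 0.4392/5.66 = 0.0776.

0.0776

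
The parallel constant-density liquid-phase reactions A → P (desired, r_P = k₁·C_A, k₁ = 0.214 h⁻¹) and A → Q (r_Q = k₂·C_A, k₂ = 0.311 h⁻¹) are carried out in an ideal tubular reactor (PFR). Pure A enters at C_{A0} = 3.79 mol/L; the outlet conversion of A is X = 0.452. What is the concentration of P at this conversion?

C_A = C_{A0}(1−X) = 2.077 mol/L.
Both paths are first order in A, so the instantaneous fraction to P is constant: dC_P/d(−C_A) = k₁/(k₁+k₂) = 0.4076.
C_P = 0.4076·(C_{A0}−C_A) = 0.4076×1.713 = 0.698 mol/L.

0.698 mol/L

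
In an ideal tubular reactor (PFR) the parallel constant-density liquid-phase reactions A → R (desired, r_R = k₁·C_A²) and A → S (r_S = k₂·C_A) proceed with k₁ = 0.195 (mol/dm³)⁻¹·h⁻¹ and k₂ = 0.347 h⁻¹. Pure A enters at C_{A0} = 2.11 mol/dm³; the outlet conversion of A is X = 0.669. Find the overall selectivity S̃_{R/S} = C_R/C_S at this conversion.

0.759

C_A = C_{A0}(1−X) = 0.6984 mol/dm³.
Along a PFR/batch, dC_S/dC_A = −r_S/(r_R+r_S) = −k₂/(k₂+k₁·C_A).
Integrating from C_{A0} to C_A: C_S = (0.347/0.195)·ln[(0.347+0.195·2.11)/(0.347+0.195·0.698)] = 1.779·ln(0.7584/0.4832) = 0.8023 mol/dm³.
Then C_R = (C_{A0}−C_A) − C_S = 1.412 − 0.8023 = 0.6093 mol/dm³.
S̃_{R/S} = C_R/C_S = 0.6093/0.8023 = 0.759.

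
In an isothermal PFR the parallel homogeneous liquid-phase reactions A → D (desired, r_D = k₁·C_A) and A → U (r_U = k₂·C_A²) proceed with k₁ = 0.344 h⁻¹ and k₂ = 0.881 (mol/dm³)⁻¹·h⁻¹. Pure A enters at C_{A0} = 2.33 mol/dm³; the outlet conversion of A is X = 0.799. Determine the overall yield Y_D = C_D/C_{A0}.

C_A = C_{A0}(1−X) = 0.4683 mol/dm³.
Along a PFR/batch, dC_D/dC_A = −r_D/(r_D+r_U) = −k₁/(k₁+k₂·C_A).
Integrating from C_{A0} to C_A: C_D = (0.344/0.881)·ln[(0.344+0.881·2.33)/(0.344+0.881·0.468)] = 0.3905·ln(2.397/0.7566) = 0.4502 mol/dm³.
Y_D = C_D/C_{A0} = 0.4502/2.33 = 0.193.

0.193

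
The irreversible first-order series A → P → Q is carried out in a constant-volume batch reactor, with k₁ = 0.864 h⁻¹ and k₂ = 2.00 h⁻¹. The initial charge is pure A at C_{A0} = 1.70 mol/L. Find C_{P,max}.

At the optimum, C_{P,max}/C_{A0} = (k₁/k₂)^[k₂/(k₂−k₁)].
= (0.864/2.00)^(2.00/(2.00−0.864)) = (0.4320)^(1.761) = 0.2282.
C_{P,max} = 0.2282×1.70 = 0.388 mol/L.

0.388 mol/L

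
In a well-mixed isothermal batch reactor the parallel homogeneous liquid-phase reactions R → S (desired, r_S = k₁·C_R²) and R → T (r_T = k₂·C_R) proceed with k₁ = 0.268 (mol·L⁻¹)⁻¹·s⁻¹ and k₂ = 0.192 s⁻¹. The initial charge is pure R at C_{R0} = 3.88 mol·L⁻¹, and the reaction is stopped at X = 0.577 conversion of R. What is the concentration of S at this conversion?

1.76 mol·L⁻¹

C_R = C_{R0}(1−X) = 1.641 mol·L⁻¹.
Along a PFR/batch, dC_T/dC_R = −r_T/(r_S+r_T) = −k₂/(k₂+k₁·C_R).
Integrating from C_{R0} to C_R: C_T = (0.192/0.268)·ln[(0.192+0.268·3.88)/(0.192+0.268·1.64)] = 0.7164·ln(1.232/0.6319) = 0.4783 mol·L⁻¹.
Then C_S = (C_{R0}−C_R) − C_T = 2.239 − 0.4783 = 1.760 mol·L⁻¹.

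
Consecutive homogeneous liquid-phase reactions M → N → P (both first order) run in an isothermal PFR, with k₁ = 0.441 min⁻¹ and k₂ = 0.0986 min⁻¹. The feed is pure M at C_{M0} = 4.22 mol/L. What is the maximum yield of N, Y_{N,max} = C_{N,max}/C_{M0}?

For a first-order series the maximum intermediate yield is C_{N,max}/C_{M0} = (k₁/k₂)^[k₂/(k₂−k₁)].
= (0.441/0.0986)^(0.0986/(0.0986−0.441)) = (4.473)^(-0.2880) = 0.6496.

0.650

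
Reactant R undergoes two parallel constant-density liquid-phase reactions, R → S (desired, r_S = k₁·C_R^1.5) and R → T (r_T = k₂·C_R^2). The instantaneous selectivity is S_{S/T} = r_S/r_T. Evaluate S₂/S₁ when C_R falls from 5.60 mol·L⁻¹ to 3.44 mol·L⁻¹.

1.28

S_{S/T} = (k₁/k₂)·C_R^-0.5, so S₂/S₁ = (C_{R,2}/C_{R,1})^-0.5.
= (3.44/5.60)^(-0.5) = (0.6143)^(-0.5) = 1.28.
Selectivity toward S rises as C_R falls — low-concentration operation is favoured.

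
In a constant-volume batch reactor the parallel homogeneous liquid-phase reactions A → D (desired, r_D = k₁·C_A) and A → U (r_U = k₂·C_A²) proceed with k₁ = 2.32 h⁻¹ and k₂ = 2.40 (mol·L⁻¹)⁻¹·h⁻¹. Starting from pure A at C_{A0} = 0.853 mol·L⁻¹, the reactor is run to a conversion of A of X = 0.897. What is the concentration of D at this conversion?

C_A = C_{A0}(1−X) = 0.08786 mol·L⁻¹.
Along a PFR/batch, dC_D/dC_A = −r_D/(r_D+r_U) = −k₁/(k₁+k₂·C_A).
Integrating from C_{A0} to C_A: C_D = (2.32/2.40)·ln[(2.32+2.40·0.853)/(2.32+2.40·0.0879)] = 0.9667·ln(4.367/2.531) = 0.5274 mol·L⁻¹.

0.527 mol·L⁻¹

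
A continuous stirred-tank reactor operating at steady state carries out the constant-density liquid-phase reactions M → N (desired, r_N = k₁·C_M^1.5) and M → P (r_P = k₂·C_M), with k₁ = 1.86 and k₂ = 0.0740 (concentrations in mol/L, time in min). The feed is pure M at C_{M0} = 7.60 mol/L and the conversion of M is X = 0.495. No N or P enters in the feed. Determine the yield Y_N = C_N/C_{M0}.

Exit C_M = C_{M0}(1−X) = 7.60×0.505 = 3.838 mol/L.
A CSTR operates uniformly at the exit composition, giving r_N = 13.99 and r_P = 0.2840 (each k·C_M^n at C_M = 3.838).
Fraction of consumed M going to N: r_N/(r_N+r_P) = 0.9801.
C_N = 0.9801·C_{M0}·X = 0.9801×7.60×0.495 = 3.69 mol/L; Y_N = C_N/C_{M0} = 0.485.

0.485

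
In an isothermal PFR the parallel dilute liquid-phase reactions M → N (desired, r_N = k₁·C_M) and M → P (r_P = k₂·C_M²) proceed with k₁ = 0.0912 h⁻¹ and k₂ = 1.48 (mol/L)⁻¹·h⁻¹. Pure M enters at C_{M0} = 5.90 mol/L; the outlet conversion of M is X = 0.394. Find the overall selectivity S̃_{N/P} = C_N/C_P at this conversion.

0.0133

C_M = C_{M0}(1−X) = 3.575 mol/L.
Along a PFR/batch, dC_N/dC_M = −r_N/(r_N+r_P) = −k₁/(k₁+k₂·C_M).
Integrating from C_{M0} to C_M: C_N = (0.0912/1.48)·ln[(0.0912+1.48·5.90)/(0.0912+1.48·3.58)] = 0.06162·ln(8.823/5.383) = 0.03045 mol/L.
C_P = (C_{M0}−C_M)−C_N = 2.294 mol/L; S̃_{N/P} = 0.03045/2.294 = 0.0133.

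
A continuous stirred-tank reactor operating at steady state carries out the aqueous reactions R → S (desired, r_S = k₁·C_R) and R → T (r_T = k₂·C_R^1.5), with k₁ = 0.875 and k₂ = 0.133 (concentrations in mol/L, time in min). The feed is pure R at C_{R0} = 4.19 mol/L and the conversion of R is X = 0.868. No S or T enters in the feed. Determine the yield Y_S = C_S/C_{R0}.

Exit C_R = C_{R0}(1−X) = 4.19×0.132 = 0.5531 mol/L.
Rates in a CSTR are evaluated at the outlet concentration: r_S = 0.875×0.5531 = 0.4839, r_T = 0.133×0.5531^1.5 = 0.05471.
Fraction of consumed R going to S: r_S/(r_S+r_T) = 0.8984.
C_S = 0.8984·C_{R0}·X = 0.8984×4.19×0.868 = 3.27 mol/L; Y_S = C_S/C_{R0} = 0.780.

0.780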